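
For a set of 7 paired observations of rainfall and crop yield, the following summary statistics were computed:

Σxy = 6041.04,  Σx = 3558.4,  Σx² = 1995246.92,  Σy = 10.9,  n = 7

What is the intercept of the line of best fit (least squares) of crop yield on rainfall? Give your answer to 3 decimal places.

0.193

Sxx = Σx² − (Σx)²/n = 1995246.92 − 1808887.222857 = 186359.697143
Sxy = Σxy − (Σx)(Σy)/n = 6041.04 − 5540.937143 = 500.102857
b = Sxy/Sxx = 500.102857/186359.697143 = 0.002684
a = ȳ − b·x̄ = 1.557143 − 0.002684·508.342857 = 0.192987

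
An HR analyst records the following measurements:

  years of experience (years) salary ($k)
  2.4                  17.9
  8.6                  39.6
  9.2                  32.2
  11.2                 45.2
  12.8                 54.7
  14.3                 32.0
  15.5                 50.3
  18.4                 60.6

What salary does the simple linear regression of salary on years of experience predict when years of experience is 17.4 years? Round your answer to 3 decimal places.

n = 8, Σx = 92.4, Σy = 332.5, Σxy = 4238.45, Σx² = 1236.94
Sxx = Σx² − (Σx)²/n = 1236.94 − 1067.22 = 169.72
Sxy = Σxy − (Σx)(Σy)/n = 4238.45 − 3840.375 = 398.075
b = Sxy/Sxx = 398.075/169.72 = 2.345481
a = ȳ − b·x̄ = 41.5625 − 2.345481·11.55 = 14.472197
ŷ(17.4) = a + b·17.4 = 14.472197 + 2.345481·17.4 = 55.283563

55.284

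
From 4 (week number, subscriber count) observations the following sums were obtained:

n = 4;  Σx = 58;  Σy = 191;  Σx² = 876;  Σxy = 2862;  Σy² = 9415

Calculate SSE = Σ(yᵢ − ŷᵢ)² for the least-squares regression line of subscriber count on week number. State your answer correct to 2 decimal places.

50.29

Sxx = Σx² − (Σx)²/n = 876 − 841 = 35
Sxy = Σxy − (Σx)(Σy)/n = 2862 − 2769.5 = 92.5
Syy = Σy² − (Σy)²/n = 9415 − 9120.25 = 294.75
b = Sxy/Sxx = 92.5/35 = 2.642857
SSE = Syy − b·Sxy = 294.75 − 2.642857·92.5 = 50.285714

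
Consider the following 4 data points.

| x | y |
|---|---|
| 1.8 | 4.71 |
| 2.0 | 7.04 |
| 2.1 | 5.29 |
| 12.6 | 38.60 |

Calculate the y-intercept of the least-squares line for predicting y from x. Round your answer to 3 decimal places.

-0.409

n = 4, Σx = 18.5, Σy = 55.64, Σxy = 520.027, Σx² = 170.41
Sxx = Σx² − (Σx)²/n = 170.41 − 85.5625 = 84.8475
Sxy = Σxy − (Σx)(Σy)/n = 520.027 − 257.335 = 262.692
b = Sxy/Sxx = 262.692/84.8475 = 3.096049
a = ȳ − b·x̄ = 13.91 − 3.096049·4.625 = -0.409226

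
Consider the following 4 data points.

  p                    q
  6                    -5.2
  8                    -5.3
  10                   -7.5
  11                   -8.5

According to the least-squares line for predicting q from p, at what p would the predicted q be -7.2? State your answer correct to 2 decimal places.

9.58

n = 4, Σx = 35, Σy = -26.5, Σxy = -242.1, Σx² = 321
Sxx = Σx² − (Σx)²/n = 321 − 306.25 = 14.75
Sxy = Σxy − (Σx)(Σy)/n = -242.1 − (-231.875) = -10.225
b = Sxy/Sxx = -10.225/14.75 = -0.693220
a = ȳ − b·x̄ = -6.625 − (-0.693220)·8.75 = -0.559322
Set a + b·x = -7.2: x = (-7.2 − (-0.559322)) / (-0.693220) = 9.579462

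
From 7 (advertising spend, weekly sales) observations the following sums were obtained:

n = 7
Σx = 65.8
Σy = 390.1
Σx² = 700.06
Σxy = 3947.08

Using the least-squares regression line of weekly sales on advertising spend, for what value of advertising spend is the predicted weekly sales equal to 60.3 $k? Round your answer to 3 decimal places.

Sxx = Σx² − (Σx)²/n = 700.06 − 618.52 = 81.54
Sxy = Σxy − (Σx)(Σy)/n = 3947.08 − 3666.94 = 280.14
b = Sxy/Sxx = 280.14/81.54 = 3.435614
a = ȳ − b·x̄ = 55.728571 − 3.435614·9.4 = 23.433796
Set a + b·x = 60.3: x = (60.3 − 23.433796) / 3.435614 = 10.730600

10.731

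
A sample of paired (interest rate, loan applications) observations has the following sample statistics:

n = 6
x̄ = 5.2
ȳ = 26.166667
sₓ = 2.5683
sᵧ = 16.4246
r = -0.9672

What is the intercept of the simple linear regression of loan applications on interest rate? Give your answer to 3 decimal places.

58.331

b = r · sᵧ/sₓ = -0.9672 · 16.4246/2.5683 = -6.185365
a = ȳ − b·x̄ = 26.166667 − (-6.185365)·5.2 = 58.330565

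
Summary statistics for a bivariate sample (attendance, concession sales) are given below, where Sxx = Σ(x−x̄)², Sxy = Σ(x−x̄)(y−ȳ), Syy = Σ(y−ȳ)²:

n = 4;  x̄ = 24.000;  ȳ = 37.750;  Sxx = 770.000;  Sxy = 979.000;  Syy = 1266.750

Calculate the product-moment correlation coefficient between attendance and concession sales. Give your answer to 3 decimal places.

0.991

r = Sxy/√(Sxx·Syy) = 979/√(975397.5) = 979/987.622144 = 0.991270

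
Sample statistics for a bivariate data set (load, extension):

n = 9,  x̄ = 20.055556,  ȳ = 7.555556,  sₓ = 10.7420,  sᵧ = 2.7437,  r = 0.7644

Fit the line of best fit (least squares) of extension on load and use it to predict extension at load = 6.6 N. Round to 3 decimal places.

b = r · sᵧ/sₓ = 0.7644 · 2.7437/10.742 = 0.195242
a = ȳ − b·x̄ = 7.555556 − 0.195242·20.055556 = 3.639879
ŷ(6.6) = a + b·6.6 = 3.639879 + 0.195242·6.6 = 4.928473

4.928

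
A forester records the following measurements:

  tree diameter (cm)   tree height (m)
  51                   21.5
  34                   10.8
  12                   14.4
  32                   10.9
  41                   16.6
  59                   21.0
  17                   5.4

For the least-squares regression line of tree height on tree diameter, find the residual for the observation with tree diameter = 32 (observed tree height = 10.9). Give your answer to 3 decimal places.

n = 7, Σx = 246, Σy = 100.6, Σxy = 3996.7, Σx² = 10376
Sxx = Σx² − (Σx)²/n = 10376 − 8645.142857 = 1730.857143
Sxy = Σxy − (Σx)(Σy)/n = 3996.7 − 3535.371429 = 461.328571
b = Sxy/Sxx = 461.328571/1730.857143 = 0.266532
a = ȳ − b·x̄ = 14.371429 − 0.266532·35.142857 = 5.004738
ŷ(32) = 5.004738 + 0.266532·32 = 13.533757
residual = y − ŷ = 10.9 − 13.533757 = -2.633757

-2.634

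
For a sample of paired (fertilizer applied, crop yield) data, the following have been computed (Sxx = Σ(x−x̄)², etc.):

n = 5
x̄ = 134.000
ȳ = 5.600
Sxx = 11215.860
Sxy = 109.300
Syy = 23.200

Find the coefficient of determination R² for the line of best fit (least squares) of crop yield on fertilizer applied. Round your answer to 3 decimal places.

R² = Sxy²/(Sxx·Syy) = (109.3)²/(11215.86·23.2) = 0.045911

0.046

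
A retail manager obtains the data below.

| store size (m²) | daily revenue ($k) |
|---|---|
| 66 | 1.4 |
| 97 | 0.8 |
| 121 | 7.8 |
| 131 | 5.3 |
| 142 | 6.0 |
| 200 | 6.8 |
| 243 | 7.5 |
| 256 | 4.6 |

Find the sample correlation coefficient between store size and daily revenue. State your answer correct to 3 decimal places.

0.555

n = 8, Σx = 1256, Σy = 40.2, Σxy = 7020.2, Σx² = 230316, Σy² = 251.18
Sxx = Σx² − (Σx)²/n = 230316 − 197192 = 33124
Sxy = Σxy − (Σx)(Σy)/n = 7020.2 − 6311.4 = 708.8
Syy = Σy² − (Σy)²/n = 251.18 − 202.005 = 49.175
r = Sxy/√(Sxx·Syy) = 708.8/√(1628872.7) = 708.8/1276.272972 = 0.555367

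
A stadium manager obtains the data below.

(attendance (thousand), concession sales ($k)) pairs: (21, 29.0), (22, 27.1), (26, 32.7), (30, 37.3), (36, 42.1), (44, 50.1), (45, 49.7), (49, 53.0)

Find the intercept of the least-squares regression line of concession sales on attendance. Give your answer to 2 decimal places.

n = 8, Σx = 273, Σy = 321, Σxy = 11727.9, Σx² = 10159
Sxx = Σx² − (Σx)²/n = 10159 − 9316.125 = 842.875
Sxy = Σxy − (Σx)(Σy)/n = 11727.9 − 10954.125 = 773.775
b = Sxy/Sxx = 773.775/842.875 = 0.918019
a = ȳ − b·x̄ = 40.125 − 0.918019·34.125 = 8.797612

8.80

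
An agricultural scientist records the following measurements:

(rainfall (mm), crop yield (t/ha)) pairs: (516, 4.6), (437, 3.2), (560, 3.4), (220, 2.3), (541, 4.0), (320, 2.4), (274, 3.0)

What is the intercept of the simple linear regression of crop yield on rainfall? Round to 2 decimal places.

n = 7, Σx = 2868, Σy = 22.9, Σxy = 9936, Σx² = 1289382
Sxx = Σx² − (Σx)²/n = 1289382 − 1175060.571429 = 114321.428571
Sxy = Σxy − (Σx)(Σy)/n = 9936 − 9382.457143 = 553.542857
b = Sxy/Sxx = 553.542857/114321.428571 = 0.004842
a = ȳ − b·x̄ = 3.271429 − 0.004842·409.714286 = 1.287597

1.29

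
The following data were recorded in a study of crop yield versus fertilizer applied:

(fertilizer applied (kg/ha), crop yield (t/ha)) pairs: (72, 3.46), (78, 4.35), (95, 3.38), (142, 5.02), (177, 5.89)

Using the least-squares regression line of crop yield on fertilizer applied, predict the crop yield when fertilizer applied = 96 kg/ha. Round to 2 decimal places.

4.07

n = 5, Σx = 564, Σy = 22.1, Σxy = 2664.89, Σx² = 71786
Sxx = Σx² − (Σx)²/n = 71786 − 63619.2 = 8166.8
Sxy = Σxy − (Σx)(Σy)/n = 2664.89 − 2492.88 = 172.01
b = Sxy/Sxx = 172.01/8166.8 = 0.021062
a = ȳ − b·x̄ = 4.42 − 0.021062·112.8 = 2.044195
ŷ(96) = a + b·96 = 2.044195 + 0.021062·96 = 4.066157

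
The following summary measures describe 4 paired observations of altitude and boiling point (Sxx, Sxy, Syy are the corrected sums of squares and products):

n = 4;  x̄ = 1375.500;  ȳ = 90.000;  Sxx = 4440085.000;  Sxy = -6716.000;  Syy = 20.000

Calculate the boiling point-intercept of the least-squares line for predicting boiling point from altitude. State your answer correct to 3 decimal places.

b = Sxy/Sxx = -6716/4440085 = -0.001513
a = ȳ − b·x̄ = 90 − (-0.001513)·1375.5 = 92.080559

92.081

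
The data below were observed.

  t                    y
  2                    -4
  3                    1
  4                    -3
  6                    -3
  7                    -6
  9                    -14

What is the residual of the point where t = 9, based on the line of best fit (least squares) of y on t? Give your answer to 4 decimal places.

-3.3158

n = 6, Σx = 31, Σy = -29, Σxy = -203, Σx² = 195
Sxx = Σx² − (Σx)²/n = 195 − 160.166667 = 34.833333
Sxy = Σxy − (Σx)(Σy)/n = -203 − (-149.833333) = -53.166667
b = Sxy/Sxx = -53.166667/34.833333 = -1.526316
a = ȳ − b·x̄ = -4.833333 − (-1.526316)·5.166667 = 3.052632
ŷ(9) = 3.052632 + (-1.526316)·9 = -10.684211
residual = y − ŷ = -14 − (-10.684211) = -3.315789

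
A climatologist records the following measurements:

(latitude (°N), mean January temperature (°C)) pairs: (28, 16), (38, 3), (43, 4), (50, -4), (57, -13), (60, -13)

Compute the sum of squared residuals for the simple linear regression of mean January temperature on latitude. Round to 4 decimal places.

21.0457

n = 6, Σx = 276, Σy = -7, Σxy = -987, Σx² = 13426, Σy² = 635
Sxx = Σx² − (Σx)²/n = 13426 − 12696 = 730
Sxy = Σxy − (Σx)(Σy)/n = -987 − (-322) = -665
Syy = Σy² − (Σy)²/n = 635 − 8.166667 = 626.833333
b = Sxy/Sxx = -665/730 = -0.910959
SSE = Syy − b·Sxy = 626.833333 − (-0.910959)·(-665) = 21.045662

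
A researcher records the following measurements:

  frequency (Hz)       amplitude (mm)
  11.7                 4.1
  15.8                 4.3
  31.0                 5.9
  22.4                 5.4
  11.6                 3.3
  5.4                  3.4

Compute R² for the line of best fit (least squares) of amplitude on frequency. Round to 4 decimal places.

n = 6, Σx = 97.9, Σy = 26.4, Σxy = 476.41, Σx² = 2013.01, Σy² = 121.72
Sxx = Σx² − (Σx)²/n = 2013.01 − 1597.401667 = 415.608333
Sxy = Σxy − (Σx)(Σy)/n = 476.41 − 430.76 = 45.65
Syy = Σy² − (Σy)²/n = 121.72 − 116.16 = 5.56
R² = Sxy²/(Sxx·Syy) = (45.65)²/(415.608333·5.56) = 0.901826

0.9018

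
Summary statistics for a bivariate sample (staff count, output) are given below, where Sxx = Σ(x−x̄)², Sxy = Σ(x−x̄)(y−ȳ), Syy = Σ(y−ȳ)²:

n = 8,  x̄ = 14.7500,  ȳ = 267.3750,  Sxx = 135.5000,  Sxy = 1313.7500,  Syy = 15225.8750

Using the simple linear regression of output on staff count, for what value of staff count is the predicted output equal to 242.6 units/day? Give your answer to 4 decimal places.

b = Sxy/Sxx = 1313.75/135.5 = 9.695572
a = ȳ − b·x̄ = 267.375 − 9.695572·14.75 = 124.365314
Set a + b·x = 242.6: x = (242.6 − 124.365314) / 9.695572 = 12.194710

12.1947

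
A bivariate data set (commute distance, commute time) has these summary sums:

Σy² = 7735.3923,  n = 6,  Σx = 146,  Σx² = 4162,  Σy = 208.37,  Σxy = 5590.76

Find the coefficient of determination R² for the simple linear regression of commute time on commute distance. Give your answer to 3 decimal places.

Sxx = Σx² − (Σx)²/n = 4162 − 3552.666667 = 609.333333
Sxy = Σxy − (Σx)(Σy)/n = 5590.76 − 5070.336667 = 520.423333
Syy = Σy² − (Σy)²/n = 7735.3923 − 7236.342817 = 499.049483
R² = Sxy²/(Sxx·Syy) = (520.423333)²/(609.333333·499.049483) = 0.890666

0.891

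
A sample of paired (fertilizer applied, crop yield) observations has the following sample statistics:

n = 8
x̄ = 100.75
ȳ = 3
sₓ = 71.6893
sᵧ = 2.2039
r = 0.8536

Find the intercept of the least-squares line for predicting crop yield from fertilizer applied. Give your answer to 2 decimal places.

0.36

b = r · sᵧ/sₓ = 0.8536 · 2.2039/71.6893 = 0.026242
a = ȳ − b·x̄ = 3 − 0.026242·100.75 = 0.356149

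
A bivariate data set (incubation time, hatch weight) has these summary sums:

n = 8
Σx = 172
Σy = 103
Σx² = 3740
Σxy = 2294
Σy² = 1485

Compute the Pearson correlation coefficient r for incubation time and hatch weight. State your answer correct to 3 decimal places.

Sxx = Σx² − (Σx)²/n = 3740 − 3698 = 42
Sxy = Σxy − (Σx)(Σy)/n = 2294 − 2214.5 = 79.5
Syy = Σy² − (Σy)²/n = 1485 − 1326.125 = 158.875
r = Sxy/√(Sxx·Syy) = 79.5/√(6672.75) = 79.5/81.686902 = 0.973228

0.973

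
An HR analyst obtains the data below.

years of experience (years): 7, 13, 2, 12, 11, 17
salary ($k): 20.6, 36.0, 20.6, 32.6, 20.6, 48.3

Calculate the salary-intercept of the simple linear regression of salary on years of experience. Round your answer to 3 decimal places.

11.020

n = 6, Σx = 62, Σy = 178.7, Σxy = 2092.3, Σx² = 776
Sxx = Σx² − (Σx)²/n = 776 − 640.666667 = 135.333333
Sxy = Σxy − (Σx)(Σy)/n = 2092.3 − 1846.566667 = 245.733333
b = Sxy/Sxx = 245.733333/135.333333 = 1.815764
a = ȳ − b·x̄ = 29.783333 − 1.815764·10.333333 = 11.020443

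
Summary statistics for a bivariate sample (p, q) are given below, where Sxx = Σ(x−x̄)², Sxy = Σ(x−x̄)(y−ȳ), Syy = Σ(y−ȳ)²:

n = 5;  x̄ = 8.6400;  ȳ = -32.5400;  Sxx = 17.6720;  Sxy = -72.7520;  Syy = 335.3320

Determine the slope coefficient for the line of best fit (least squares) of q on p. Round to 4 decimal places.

-4.1168

b = Sxy/Sxx = -72.752/17.672 = -4.116795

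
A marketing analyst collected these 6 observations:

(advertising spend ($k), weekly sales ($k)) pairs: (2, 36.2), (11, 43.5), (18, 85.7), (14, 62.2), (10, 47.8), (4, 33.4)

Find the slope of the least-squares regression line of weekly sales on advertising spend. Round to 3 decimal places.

2.983

n = 6, Σx = 59, Σy = 308.8, Σxy = 3575.9, Σx² = 761
Sxx = Σx² − (Σx)²/n = 761 − 580.166667 = 180.833333
Sxy = Σxy − (Σx)(Σy)/n = 3575.9 − 3036.533333 = 539.366667
b = Sxy/Sxx = 539.366667/180.833333 = 2.982673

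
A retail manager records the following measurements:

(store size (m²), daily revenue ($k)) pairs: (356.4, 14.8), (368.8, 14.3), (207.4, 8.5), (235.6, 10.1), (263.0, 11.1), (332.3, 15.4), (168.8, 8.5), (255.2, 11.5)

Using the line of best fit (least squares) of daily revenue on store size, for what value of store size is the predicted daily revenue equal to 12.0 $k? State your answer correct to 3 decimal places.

n = 8, Σx = 2187.5, Σy = 94.2, Σxy = 27097.34, Σx² = 634769.29
Sxx = Σx² − (Σx)²/n = 634769.29 − 598144.53125 = 36624.75875
Sxy = Σxy − (Σx)(Σy)/n = 27097.34 − 25757.8125 = 1339.5275
b = Sxy/Sxx = 1339.5275/36624.75875 = 0.036574
a = ȳ − b·x̄ = 11.775 − 0.036574·273.4375 = 1.774196
Set a + b·x = 12.0: x = (12.0 − 1.774196) / 0.036574 = 279.589349

279.589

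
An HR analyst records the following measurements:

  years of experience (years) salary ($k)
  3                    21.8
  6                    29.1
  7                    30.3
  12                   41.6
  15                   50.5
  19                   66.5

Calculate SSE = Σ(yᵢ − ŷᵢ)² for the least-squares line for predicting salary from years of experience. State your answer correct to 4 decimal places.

n = 6, Σx = 62, Σy = 239.8, Σxy = 2972.3, Σx² = 824, Σy² = 10943.2
Sxx = Σx² − (Σx)²/n = 824 − 640.666667 = 183.333333
Sxy = Σxy − (Σx)(Σy)/n = 2972.3 − 2477.933333 = 494.366667
Syy = Σy² − (Σy)²/n = 10943.2 − 9584.006667 = 1359.193333
b = Sxy/Sxx = 494.366667/183.333333 = 2.696545
SSE = Syy − b·Sxy = 1359.193333 − 2.696545·494.366667 = 26.111145

26.1111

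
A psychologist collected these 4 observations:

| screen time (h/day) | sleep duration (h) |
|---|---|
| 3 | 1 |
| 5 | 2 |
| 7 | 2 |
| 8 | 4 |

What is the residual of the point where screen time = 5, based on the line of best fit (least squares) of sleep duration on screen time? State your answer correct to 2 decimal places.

n = 4, Σx = 23, Σy = 9, Σxy = 59, Σx² = 147
Sxx = Σx² − (Σx)²/n = 147 − 132.25 = 14.75
Sxy = Σxy − (Σx)(Σy)/n = 59 − 51.75 = 7.25
b = Sxy/Sxx = 7.25/14.75 = 0.491525
a = ȳ − b·x̄ = 2.25 − 0.491525·5.75 = -0.576271
ŷ(5) = -0.576271 + 0.491525·5 = 1.881356
residual = y − ŷ = 2 − 1.881356 = 0.118644

0.12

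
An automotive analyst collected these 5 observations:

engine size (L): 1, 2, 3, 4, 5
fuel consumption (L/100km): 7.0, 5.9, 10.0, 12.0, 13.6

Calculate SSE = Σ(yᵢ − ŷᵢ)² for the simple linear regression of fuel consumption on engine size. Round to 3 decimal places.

n = 5, Σx = 15, Σy = 48.5, Σxy = 164.8, Σx² = 55, Σy² = 512.77
Sxx = Σx² − (Σx)²/n = 55 − 45 = 10
Sxy = Σxy − (Σx)(Σy)/n = 164.8 − 145.5 = 19.3
Syy = Σy² − (Σy)²/n = 512.77 − 470.45 = 42.32
b = Sxy/Sxx = 19.3/10 = 1.93
SSE = Syy − b·Sxy = 42.32 − 1.93·19.3 = 5.071

5.071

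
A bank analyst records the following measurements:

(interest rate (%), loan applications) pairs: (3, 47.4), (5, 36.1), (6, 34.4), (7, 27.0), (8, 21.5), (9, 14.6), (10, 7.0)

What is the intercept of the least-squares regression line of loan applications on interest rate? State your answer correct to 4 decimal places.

n = 7, Σx = 48, Σy = 188, Σxy = 1091.5, Σx² = 364
Sxx = Σx² − (Σx)²/n = 364 − 329.142857 = 34.857143
Sxy = Σxy − (Σx)(Σy)/n = 1091.5 − 1289.142857 = -197.642857
b = Sxy/Sxx = -197.642857/34.857143 = -5.670082
a = ȳ − b·x̄ = 26.857143 − (-5.670082)·6.857143 = 65.737705

65.7377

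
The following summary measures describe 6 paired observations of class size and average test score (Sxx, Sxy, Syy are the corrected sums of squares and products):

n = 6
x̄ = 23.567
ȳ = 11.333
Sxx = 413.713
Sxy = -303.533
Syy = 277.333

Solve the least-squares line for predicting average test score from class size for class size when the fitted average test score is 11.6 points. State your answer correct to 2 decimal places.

23.20

b = Sxy/Sxx = -303.533/413.713 = -0.733680
a = ȳ − b·x̄ = 11.333 − (-0.733680)·23.567 = 28.623639
Set a + b·x = 11.6: x = (11.6 − 28.623639) / (-0.733680) = 23.203081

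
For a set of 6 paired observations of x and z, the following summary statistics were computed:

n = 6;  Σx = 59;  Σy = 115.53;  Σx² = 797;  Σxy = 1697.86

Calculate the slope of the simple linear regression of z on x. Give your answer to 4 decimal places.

Sxx = Σx² − (Σx)²/n = 797 − 580.166667 = 216.833333
Sxy = Σxy − (Σx)(Σy)/n = 1697.86 − 1136.045 = 561.815
b = Sxy/Sxx = 561.815/216.833333 = 2.590999

2.5910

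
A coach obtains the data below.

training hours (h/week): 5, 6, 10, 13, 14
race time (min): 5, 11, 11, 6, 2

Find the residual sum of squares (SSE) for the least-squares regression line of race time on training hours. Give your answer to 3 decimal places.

n = 5, Σx = 48, Σy = 35, Σxy = 307, Σx² = 526, Σy² = 307
Sxx = Σx² − (Σx)²/n = 526 − 460.8 = 65.2
Sxy = Σxy − (Σx)(Σy)/n = 307 − 336 = -29
Syy = Σy² − (Σy)²/n = 307 − 245 = 62
b = Sxy/Sxx = -29/65.2 = -0.444785
SSE = Syy − b·Sxy = 62 − (-0.444785)·(-29) = 49.101227

49.101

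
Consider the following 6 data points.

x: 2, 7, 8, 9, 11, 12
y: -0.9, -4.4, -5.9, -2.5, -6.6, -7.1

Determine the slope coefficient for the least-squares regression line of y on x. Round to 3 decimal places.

-0.578

n = 6, Σx = 49, Σy = -27.4, Σxy = -260.1, Σx² = 463
Sxx = Σx² − (Σx)²/n = 463 − 400.166667 = 62.833333
Sxy = Σxy − (Σx)(Σy)/n = -260.1 − (-223.766667) = -36.333333
b = Sxy/Sxx = -36.333333/62.833333 = -0.578249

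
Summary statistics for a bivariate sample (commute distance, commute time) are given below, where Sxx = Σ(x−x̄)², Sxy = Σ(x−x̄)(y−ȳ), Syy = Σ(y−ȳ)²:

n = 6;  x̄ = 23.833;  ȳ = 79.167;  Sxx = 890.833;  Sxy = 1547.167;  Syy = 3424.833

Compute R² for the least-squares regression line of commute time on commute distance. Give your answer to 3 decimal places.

R² = Sxy²/(Sxx·Syy) = (1547.167)²/(890.833·3424.833) = 0.784583

0.785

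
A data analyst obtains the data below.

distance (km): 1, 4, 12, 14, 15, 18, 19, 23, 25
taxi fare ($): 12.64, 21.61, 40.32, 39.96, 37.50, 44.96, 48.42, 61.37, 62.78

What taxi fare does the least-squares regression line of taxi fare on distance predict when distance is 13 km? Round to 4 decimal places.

n = 9, Σx = 131, Σy = 369.56, Σxy = 6415.13, Σx² = 2421
Sxx = Σx² − (Σx)²/n = 2421 − 1906.777778 = 514.222222
Sxy = Σxy − (Σx)(Σy)/n = 6415.13 − 5379.151111 = 1035.978889
b = Sxy/Sxx = 1035.978889/514.222222 = 2.014652
a = ȳ − b·x̄ = 41.062222 − 2.014652·14.555556 = 11.737841
ŷ(13) = a + b·13 = 11.737841 + 2.014652·13 = 37.928319

37.9283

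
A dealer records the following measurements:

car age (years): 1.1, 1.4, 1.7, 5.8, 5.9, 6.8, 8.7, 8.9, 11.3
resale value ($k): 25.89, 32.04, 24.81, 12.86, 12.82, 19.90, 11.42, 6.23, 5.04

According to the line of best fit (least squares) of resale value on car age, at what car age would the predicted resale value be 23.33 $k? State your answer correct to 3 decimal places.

2.950

n = 9, Σx = 51.6, Σy = 151.01, Σxy = 612.811, Σx² = 403.34
Sxx = Σx² − (Σx)²/n = 403.34 − 295.84 = 107.5
Sxy = Σxy − (Σx)(Σy)/n = 612.811 − 865.790667 = -252.979667
b = Sxy/Sxx = -252.979667/107.5 = -2.353299
a = ȳ − b·x̄ = 16.778889 − (-2.353299)·5.733333 = 30.271138
Set a + b·x = 23.33: x = (23.33 − 30.271138) / (-2.353299) = 2.949535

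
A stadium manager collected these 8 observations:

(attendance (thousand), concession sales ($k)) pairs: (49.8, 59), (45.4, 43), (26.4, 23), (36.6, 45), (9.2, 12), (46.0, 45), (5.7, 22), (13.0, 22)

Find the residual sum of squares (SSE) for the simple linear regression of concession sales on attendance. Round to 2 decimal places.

n = 8, Σx = 232.1, Σy = 271, Σxy = 9736.4, Σx² = 8979.85, Σy² = 11021
Sxx = Σx² − (Σx)²/n = 8979.85 − 6733.80125 = 2246.04875
Sxy = Σxy − (Σx)(Σy)/n = 9736.4 − 7862.3875 = 1874.0125
Syy = Σy² − (Σy)²/n = 11021 − 9180.125 = 1840.875
b = Sxy/Sxx = 1874.0125/2246.04875 = 0.834360
SSE = Syy − b·Sxy = 1840.875 − 0.834360·1874.0125 = 277.274544

277.27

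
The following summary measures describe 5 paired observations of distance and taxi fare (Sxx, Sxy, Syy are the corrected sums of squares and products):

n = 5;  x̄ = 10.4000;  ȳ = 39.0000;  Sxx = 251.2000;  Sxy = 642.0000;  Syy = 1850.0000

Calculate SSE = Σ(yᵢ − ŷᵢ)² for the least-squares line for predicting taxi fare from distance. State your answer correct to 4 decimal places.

b = Sxy/Sxx = 642/251.2 = 2.555732
SSE = Syy − b·Sxy = 1850 − 2.555732·642 = 209.219745

209.2197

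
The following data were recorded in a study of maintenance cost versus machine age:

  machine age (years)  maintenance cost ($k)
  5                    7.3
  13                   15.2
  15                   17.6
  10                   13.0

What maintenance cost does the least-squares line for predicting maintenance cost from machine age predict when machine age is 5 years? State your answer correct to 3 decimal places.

7.472

n = 4, Σx = 43, Σy = 53.1, Σxy = 628.1, Σx² = 519
Sxx = Σx² − (Σx)²/n = 519 − 462.25 = 56.75
Sxy = Σxy − (Σx)(Σy)/n = 628.1 − 570.825 = 57.275
b = Sxy/Sxx = 57.275/56.75 = 1.009251
a = ȳ − b·x̄ = 13.275 − 1.009251·10.75 = 2.425551
ŷ(5) = a + b·5 = 2.425551 + 1.009251·5 = 7.471806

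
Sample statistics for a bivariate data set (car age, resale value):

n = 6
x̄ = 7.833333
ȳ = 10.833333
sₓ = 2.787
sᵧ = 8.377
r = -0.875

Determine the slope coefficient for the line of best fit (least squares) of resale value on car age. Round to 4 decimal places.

-2.6300

b = r · sᵧ/sₓ = -0.875 · 8.377/2.787 = -2.630023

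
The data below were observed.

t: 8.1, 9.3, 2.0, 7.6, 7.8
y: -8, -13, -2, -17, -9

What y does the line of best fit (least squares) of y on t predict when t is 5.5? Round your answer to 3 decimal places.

n = 5, Σx = 34.8, Σy = -49, Σxy = -389.1, Σx² = 274.7
Sxx = Σx² − (Σx)²/n = 274.7 − 242.208 = 32.492
Sxy = Σxy − (Σx)(Σy)/n = -389.1 − (-341.04) = -48.06
b = Sxy/Sxx = -48.06/32.492 = -1.479133
a = ȳ − b·x̄ = -9.8 − (-1.479133)·6.96 = 0.494768
ŷ(5.5) = a + b·5.5 = 0.494768 + (-1.479133)·5.5 = -7.640465

-7.640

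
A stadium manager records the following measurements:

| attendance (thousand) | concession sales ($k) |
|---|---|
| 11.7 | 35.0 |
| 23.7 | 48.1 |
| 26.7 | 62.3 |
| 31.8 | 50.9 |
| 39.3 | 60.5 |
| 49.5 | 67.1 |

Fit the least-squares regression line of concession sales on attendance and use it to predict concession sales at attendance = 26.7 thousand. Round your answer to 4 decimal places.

n = 6, Σx = 182.7, Σy = 323.9, Σxy = 10530.6, Σx² = 6417.45
Sxx = Σx² − (Σx)²/n = 6417.45 − 5563.215 = 854.235
Sxy = Σxy − (Σx)(Σy)/n = 10530.6 − 9862.755 = 667.845
b = Sxy/Sxx = 667.845/854.235 = 0.781805
a = ȳ − b·x̄ = 53.983333 − 0.781805·30.45 = 30.177378
ŷ(26.7) = a + b·26.7 = 30.177378 + 0.781805·26.7 = 51.051565

51.0516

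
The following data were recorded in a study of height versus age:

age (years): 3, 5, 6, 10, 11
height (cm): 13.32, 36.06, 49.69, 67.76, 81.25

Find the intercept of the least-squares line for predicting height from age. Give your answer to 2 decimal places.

n = 5, Σx = 35, Σy = 248.08, Σxy = 2089.75, Σx² = 291
Sxx = Σx² − (Σx)²/n = 291 − 245 = 46
Sxy = Σxy − (Σx)(Σy)/n = 2089.75 − 1736.56 = 353.19
b = Sxy/Sxx = 353.19/46 = 7.678043
a = ȳ − b·x̄ = 49.616 − 7.678043·7 = -4.130304

-4.13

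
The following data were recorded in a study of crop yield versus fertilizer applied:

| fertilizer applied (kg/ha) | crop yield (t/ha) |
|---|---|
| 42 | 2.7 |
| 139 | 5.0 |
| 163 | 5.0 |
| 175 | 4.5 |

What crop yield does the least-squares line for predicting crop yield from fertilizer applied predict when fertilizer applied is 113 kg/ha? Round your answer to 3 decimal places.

n = 4, Σx = 519, Σy = 17.2, Σxy = 2410.9, Σx² = 78279
Sxx = Σx² − (Σx)²/n = 78279 − 67340.25 = 10938.75
Sxy = Σxy − (Σx)(Σy)/n = 2410.9 − 2231.7 = 179.2
b = Sxy/Sxx = 179.2/10938.75 = 0.016382
a = ȳ − b·x̄ = 4.3 − 0.016382·129.75 = 2.174419
ŷ(113) = a + b·113 = 2.174419 + 0.016382·113 = 4.025599

4.026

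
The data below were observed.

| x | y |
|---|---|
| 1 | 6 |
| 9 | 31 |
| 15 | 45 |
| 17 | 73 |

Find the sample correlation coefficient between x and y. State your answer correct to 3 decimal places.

0.951

n = 4, Σx = 42, Σy = 155, Σxy = 2201, Σx² = 596, Σy² = 8351
Sxx = Σx² − (Σx)²/n = 596 − 441 = 155
Sxy = Σxy − (Σx)(Σy)/n = 2201 − 1627.5 = 573.5
Syy = Σy² − (Σy)²/n = 8351 − 6006.25 = 2344.75
r = Sxy/√(Sxx·Syy) = 573.5/√(363436.25) = 573.5/602.856741 = 0.951304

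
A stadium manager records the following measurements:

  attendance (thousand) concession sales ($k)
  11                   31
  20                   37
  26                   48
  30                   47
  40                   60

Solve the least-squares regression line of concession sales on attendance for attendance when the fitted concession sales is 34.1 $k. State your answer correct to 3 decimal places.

n = 5, Σx = 127, Σy = 223, Σxy = 6139, Σx² = 3697
Sxx = Σx² − (Σx)²/n = 3697 − 3225.8 = 471.2
Sxy = Σxy − (Σx)(Σy)/n = 6139 − 5664.2 = 474.8
b = Sxy/Sxx = 474.8/471.2 = 1.007640
a = ȳ − b·x̄ = 44.6 − 1.007640·25.4 = 19.005942
Set a + b·x = 34.1: x = (34.1 − 19.005942) / 1.007640 = 14.979612

14.980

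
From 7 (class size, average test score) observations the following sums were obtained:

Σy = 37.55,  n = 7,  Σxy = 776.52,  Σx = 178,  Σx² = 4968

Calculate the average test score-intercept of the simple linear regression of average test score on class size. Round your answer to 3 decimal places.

Sxx = Σx² − (Σx)²/n = 4968 − 4526.285714 = 441.714286
Sxy = Σxy − (Σx)(Σy)/n = 776.52 − 954.842857 = -178.322857
b = Sxy/Sxx = -178.322857/441.714286 = -0.403706
a = ȳ − b·x̄ = 5.364286 − (-0.403706)·25.428571 = 15.629961

15.630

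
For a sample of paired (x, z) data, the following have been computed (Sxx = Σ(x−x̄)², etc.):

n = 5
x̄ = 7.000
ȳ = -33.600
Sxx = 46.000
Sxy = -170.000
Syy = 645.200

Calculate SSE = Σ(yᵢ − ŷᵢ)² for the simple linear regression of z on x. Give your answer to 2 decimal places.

16.94

b = Sxy/Sxx = -170/46 = -3.695652
SSE = Syy − b·Sxy = 645.2 − (-3.695652)·(-170) = 16.939130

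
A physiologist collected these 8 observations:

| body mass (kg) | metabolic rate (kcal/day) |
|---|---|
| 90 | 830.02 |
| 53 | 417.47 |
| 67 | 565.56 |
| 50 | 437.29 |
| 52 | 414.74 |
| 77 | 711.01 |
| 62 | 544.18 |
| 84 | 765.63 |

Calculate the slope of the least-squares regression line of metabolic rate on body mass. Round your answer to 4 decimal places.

10.6369

n = 8, Σx = 535, Σy = 4685.9, Σxy = 330951.06, Σx² = 37431
Sxx = Σx² − (Σx)²/n = 37431 − 35778.125 = 1652.875
Sxy = Σxy − (Σx)(Σy)/n = 330951.06 − 313369.5625 = 17581.4975
b = Sxy/Sxx = 17581.4975/1652.875 = 10.636919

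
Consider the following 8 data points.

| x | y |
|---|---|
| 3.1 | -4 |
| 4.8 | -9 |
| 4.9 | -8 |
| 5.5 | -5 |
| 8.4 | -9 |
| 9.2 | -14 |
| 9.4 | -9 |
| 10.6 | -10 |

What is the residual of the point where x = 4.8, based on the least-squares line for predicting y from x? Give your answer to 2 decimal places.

-2.27

n = 8, Σx = 55.9, Σy = -68, Σxy = -517.3, Σx² = 442.83
Sxx = Σx² − (Σx)²/n = 442.83 − 390.60125 = 52.22875
Sxy = Σxy − (Σx)(Σy)/n = -517.3 − (-475.15) = -42.15
b = Sxy/Sxx = -42.15/52.22875 = -0.807027
a = ȳ − b·x̄ = -8.5 − (-0.807027)·6.9875 = -2.860900
ŷ(4.8) = -2.860900 + (-0.807027)·4.8 = -6.734629
residual = y − ŷ = -9 − (-6.734629) = -2.265371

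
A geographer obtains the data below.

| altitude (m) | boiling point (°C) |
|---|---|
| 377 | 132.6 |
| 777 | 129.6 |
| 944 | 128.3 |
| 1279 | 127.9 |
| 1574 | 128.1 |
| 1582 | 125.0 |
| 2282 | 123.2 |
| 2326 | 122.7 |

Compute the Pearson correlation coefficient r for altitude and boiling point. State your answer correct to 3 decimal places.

-0.958

n = 8, Σx = 11141, Σy = 1017.4, Σxy = 1401310.7, Σx² = 18870835, Σy² = 129466.36
Sxx = Σx² − (Σx)²/n = 18870835 − 15515235.125 = 3355599.875
Sxy = Σxy − (Σx)(Σy)/n = 1401310.7 − 1416856.675 = -15545.975
Syy = Σy² − (Σy)²/n = 129466.36 − 129387.845 = 78.515
r = Sxy/√(Sxx·Syy) = -15545.975/√(263464924.185625) = -15545.975/16231.602638 = -0.957760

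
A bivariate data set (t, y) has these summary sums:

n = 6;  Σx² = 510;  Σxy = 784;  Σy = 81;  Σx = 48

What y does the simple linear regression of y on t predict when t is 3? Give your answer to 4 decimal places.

8.1032

Sxx = Σx² − (Σx)²/n = 510 − 384 = 126
Sxy = Σxy − (Σx)(Σy)/n = 784 − 648 = 136
b = Sxy/Sxx = 136/126 = 1.079365
a = ȳ − b·x̄ = 13.5 − 1.079365·8 = 4.865079
ŷ(3) = a + b·3 = 4.865079 + 1.079365·3 = 8.103175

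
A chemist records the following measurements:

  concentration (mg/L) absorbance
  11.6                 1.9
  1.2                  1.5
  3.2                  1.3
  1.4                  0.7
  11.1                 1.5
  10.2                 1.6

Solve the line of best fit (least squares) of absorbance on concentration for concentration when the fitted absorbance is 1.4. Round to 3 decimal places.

6.156

n = 6, Σx = 38.7, Σy = 8.5, Σxy = 61.95, Σx² = 375.45
Sxx = Σx² − (Σx)²/n = 375.45 − 249.615 = 125.835
Sxy = Σxy − (Σx)(Σy)/n = 61.95 − 54.825 = 7.125
b = Sxy/Sxx = 7.125/125.835 = 0.056622
a = ȳ − b·x̄ = 1.416667 − 0.056622·6.45 = 1.051456
Set a + b·x = 1.4: x = (1.4 − 1.051456) / 0.056622 = 6.155649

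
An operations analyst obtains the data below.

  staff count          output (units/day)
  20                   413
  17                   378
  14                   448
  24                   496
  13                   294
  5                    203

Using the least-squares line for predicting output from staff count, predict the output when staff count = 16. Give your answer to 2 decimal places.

379.27

n = 6, Σx = 93, Σy = 2232, Σxy = 37699, Σx² = 1655
Sxx = Σx² − (Σx)²/n = 1655 − 1441.5 = 213.5
Sxy = Σxy − (Σx)(Σy)/n = 37699 − 34596 = 3103
b = Sxy/Sxx = 3103/213.5 = 14.533958
a = ȳ − b·x̄ = 372 − 14.533958·15.5 = 146.723653
ŷ(16) = a + b·16 = 146.723653 + 14.533958·16 = 379.266979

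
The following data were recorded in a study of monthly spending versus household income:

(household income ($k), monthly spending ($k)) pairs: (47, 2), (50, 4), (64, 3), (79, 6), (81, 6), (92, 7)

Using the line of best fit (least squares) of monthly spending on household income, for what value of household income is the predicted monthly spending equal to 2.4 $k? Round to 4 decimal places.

n = 6, Σx = 413, Σy = 28, Σxy = 2090, Σx² = 30071
Sxx = Σx² − (Σx)²/n = 30071 − 28428.166667 = 1642.833333
Sxy = Σxy − (Σx)(Σy)/n = 2090 − 1927.333333 = 162.666667
b = Sxy/Sxx = 162.666667/1642.833333 = 0.099016
a = ȳ − b·x̄ = 4.666667 − 0.099016·68.833333 = -2.148930
Set a + b·x = 2.4: x = (2.4 − (-2.148930)) / 0.099016 = 45.941393

45.9414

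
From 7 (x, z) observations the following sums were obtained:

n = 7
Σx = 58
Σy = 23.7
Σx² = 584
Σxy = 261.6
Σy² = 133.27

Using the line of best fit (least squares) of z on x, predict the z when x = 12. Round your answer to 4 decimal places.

Sxx = Σx² − (Σx)²/n = 584 − 480.571429 = 103.428571
Sxy = Σxy − (Σx)(Σy)/n = 261.6 − 196.371429 = 65.228571
b = Sxy/Sxx = 65.228571/103.428571 = 0.630663
a = ȳ − b·x̄ = 3.385714 − 0.630663·8.285714 = -1.839779
ŷ(12) = a + b·12 = -1.839779 + 0.630663·12 = 5.728177

5.7282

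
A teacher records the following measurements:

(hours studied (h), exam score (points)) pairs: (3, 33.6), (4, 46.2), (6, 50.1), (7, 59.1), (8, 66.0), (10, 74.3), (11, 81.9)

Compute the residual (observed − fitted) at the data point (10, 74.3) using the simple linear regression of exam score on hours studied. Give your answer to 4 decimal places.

-1.3698

n = 7, Σx = 49, Σy = 411.2, Σxy = 3171.8, Σx² = 395
Sxx = Σx² − (Σx)²/n = 395 − 343 = 52
Sxy = Σxy − (Σx)(Σy)/n = 3171.8 − 2878.4 = 293.4
b = Sxy/Sxx = 293.4/52 = 5.642308
a = ȳ − b·x̄ = 58.742857 − 5.642308·7 = 19.246703
ŷ(10) = 19.246703 + 5.642308·10 = 75.669780
residual = y − ŷ = 74.3 − 75.669780 = -1.369780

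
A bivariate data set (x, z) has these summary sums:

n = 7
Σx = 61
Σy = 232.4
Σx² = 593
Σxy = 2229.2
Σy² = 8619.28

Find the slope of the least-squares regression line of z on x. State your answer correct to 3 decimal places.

Sxx = Σx² − (Σx)²/n = 593 − 531.571429 = 61.428571
Sxy = Σxy − (Σx)(Σy)/n = 2229.2 − 2025.2 = 204
b = Sxy/Sxx = 204/61.428571 = 3.320930

3.321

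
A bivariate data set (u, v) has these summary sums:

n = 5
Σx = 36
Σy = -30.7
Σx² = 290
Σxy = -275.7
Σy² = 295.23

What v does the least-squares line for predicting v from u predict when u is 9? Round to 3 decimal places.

-9.334

Sxx = Σx² − (Σx)²/n = 290 − 259.2 = 30.8
Sxy = Σxy − (Σx)(Σy)/n = -275.7 − (-221.04) = -54.66
b = Sxy/Sxx = -54.66/30.8 = -1.774675
a = ȳ − b·x̄ = -6.14 − (-1.774675)·7.2 = 6.637662
ŷ(9) = a + b·9 = 6.637662 + (-1.774675)·9 = -9.334416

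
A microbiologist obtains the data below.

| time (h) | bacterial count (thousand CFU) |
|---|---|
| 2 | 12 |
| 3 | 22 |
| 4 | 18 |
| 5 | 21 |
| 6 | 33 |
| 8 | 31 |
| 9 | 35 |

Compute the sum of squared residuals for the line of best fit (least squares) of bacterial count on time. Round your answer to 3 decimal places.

n = 7, Σx = 37, Σy = 172, Σxy = 1028, Σx² = 235, Σy² = 4668
Sxx = Σx² − (Σx)²/n = 235 − 195.571429 = 39.428571
Sxy = Σxy − (Σx)(Σy)/n = 1028 − 909.142857 = 118.857143
Syy = Σy² − (Σy)²/n = 4668 − 4226.285714 = 441.714286
b = Sxy/Sxx = 118.857143/39.428571 = 3.014493
SSE = Syy − b·Sxy = 441.714286 − 3.014493·118.857143 = 83.420290

83.420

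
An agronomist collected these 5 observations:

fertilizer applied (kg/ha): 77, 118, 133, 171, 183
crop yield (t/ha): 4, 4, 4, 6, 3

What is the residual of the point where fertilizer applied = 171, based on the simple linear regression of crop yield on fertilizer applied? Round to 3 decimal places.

1.692

n = 5, Σx = 682, Σy = 21, Σxy = 2887, Σx² = 100272
Sxx = Σx² − (Σx)²/n = 100272 − 93024.8 = 7247.2
Sxy = Σxy − (Σx)(Σy)/n = 2887 − 2864.4 = 22.6
b = Sxy/Sxx = 22.6/7247.2 = 0.003118
a = ȳ − b·x̄ = 4.2 − 0.003118·136.4 = 3.774644
ŷ(171) = 3.774644 + 0.003118·171 = 4.307898
residual = y − ŷ = 6 − 4.307898 = 1.692102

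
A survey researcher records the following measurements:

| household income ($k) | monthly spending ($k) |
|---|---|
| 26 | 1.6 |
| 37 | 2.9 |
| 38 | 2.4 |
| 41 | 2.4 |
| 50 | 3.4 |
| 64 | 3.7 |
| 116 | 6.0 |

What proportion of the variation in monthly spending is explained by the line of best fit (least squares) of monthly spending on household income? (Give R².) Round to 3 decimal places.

n = 7, Σx = 372, Σy = 22.4, Σxy = 1441.3, Σx² = 25222, Σy² = 83.74
Sxx = Σx² − (Σx)²/n = 25222 − 19769.142857 = 5452.857143
Sxy = Σxy − (Σx)(Σy)/n = 1441.3 − 1190.4 = 250.9
Syy = Σy² − (Σy)²/n = 83.74 − 71.68 = 12.06
R² = Sxy²/(Sxx·Syy) = (250.9)²/(5452.857143·12.06) = 0.957260

0.957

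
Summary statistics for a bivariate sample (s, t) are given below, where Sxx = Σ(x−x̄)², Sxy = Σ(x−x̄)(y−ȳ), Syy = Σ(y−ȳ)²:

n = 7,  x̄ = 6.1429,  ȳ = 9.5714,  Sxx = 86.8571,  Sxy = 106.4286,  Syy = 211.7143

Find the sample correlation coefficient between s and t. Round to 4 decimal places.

0.7848

r = Sxy/√(Sxx·Syy) = 106.4286/√(18388.890127) = 106.4286/135.605642 = 0.784839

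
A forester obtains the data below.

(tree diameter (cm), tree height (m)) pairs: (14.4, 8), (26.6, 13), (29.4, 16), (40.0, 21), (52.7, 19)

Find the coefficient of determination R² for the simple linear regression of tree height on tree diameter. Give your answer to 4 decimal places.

0.7741

n = 5, Σx = 163.1, Σy = 77, Σxy = 2772.7, Σx² = 6156.57, Σy² = 1291
Sxx = Σx² − (Σx)²/n = 6156.57 − 5320.322 = 836.248
Sxy = Σxy − (Σx)(Σy)/n = 2772.7 − 2511.74 = 260.96
Syy = Σy² − (Σy)²/n = 1291 − 1185.8 = 105.2
R² = Sxy²/(Sxx·Syy) = (260.96)²/(836.248·105.2) = 0.774100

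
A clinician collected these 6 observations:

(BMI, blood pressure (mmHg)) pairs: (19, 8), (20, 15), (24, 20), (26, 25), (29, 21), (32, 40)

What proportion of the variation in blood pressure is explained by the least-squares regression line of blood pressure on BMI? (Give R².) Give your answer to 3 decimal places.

0.813

n = 6, Σx = 150, Σy = 129, Σxy = 3471, Σx² = 3878, Σy² = 3355
Sxx = Σx² − (Σx)²/n = 3878 − 3750 = 128
Sxy = Σxy − (Σx)(Σy)/n = 3471 − 3225 = 246
Syy = Σy² − (Σy)²/n = 3355 − 2773.5 = 581.5
R² = Sxy²/(Sxx·Syy) = (246)²/(128·581.5) = 0.813037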